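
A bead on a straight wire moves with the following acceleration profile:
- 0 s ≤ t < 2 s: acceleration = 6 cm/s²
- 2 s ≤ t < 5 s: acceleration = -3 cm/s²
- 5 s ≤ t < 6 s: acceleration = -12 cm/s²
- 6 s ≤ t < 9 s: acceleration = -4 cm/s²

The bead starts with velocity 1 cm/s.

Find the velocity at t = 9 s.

Δv equals the area under the a-t graph; then v = v₀ + Δv.
0–2 s: 6 × 2 = 12 cm/s
2–5 s: -3 × 3 = -9 cm/s
5–6 s: -12 × 1 = -12 cm/s
6–9 s: -4 × 3 = -12 cm/s
Δv = -21 cm/s, so v(9) = 1 + (-21) = -20 cm/s.

-20 cm/s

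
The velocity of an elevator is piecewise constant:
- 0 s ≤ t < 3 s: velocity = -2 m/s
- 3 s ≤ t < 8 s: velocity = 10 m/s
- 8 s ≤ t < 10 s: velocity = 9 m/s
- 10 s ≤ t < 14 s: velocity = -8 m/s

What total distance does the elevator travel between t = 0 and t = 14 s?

106 m

Distance (not displacement) is the total path length: add the absolute areas under v-t.
0–3 s: |-2| × 3 = 6 m
3–8 s: |10| × 5 = 50 m
8–10 s: |9| × 2 = 18 m
10–14 s: |-8| × 4 = 32 m
Total distance = 106 m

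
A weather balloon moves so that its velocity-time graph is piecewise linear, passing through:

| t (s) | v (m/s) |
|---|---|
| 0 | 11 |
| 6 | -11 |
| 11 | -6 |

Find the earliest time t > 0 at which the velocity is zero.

t = 3 s

v changes sign on 0–6 s (from 11 to -11); the graph is linear there, so v = 0 at t = 0 + (-11)·(6 − 0)/(-11 − 11) = 3 s.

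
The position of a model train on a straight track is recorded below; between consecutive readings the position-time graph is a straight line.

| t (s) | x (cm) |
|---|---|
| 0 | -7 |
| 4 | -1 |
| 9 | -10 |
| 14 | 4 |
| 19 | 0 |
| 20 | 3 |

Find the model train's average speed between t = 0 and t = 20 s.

1.8 cm/s

Average speed = (total path length)/(elapsed time); on a piecewise-linear x-t graph the path length is Σ|Δx|.
0–4 s: |Δx| = |-1 − -7| = 6 cm
4–9 s: |Δx| = |-10 − -1| = 9 cm
9–14 s: |Δx| = |4 − -10| = 14 cm
14–19 s: |Δx| = |0 − 4| = 4 cm
19–20 s: |Δx| = |3 − 0| = 3 cm
Total path = 36 cm; average speed = 36/20 = 1.8 cm/s.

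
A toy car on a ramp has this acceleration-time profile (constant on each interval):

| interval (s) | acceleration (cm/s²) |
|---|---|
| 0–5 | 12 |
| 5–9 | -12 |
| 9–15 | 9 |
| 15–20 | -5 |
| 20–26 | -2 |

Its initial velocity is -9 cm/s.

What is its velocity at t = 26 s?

Δv equals the area under the a-t graph; then v = v₀ + Δv.
0–5 s: 12 × 5 = 60 cm/s
5–9 s: -12 × 4 = -48 cm/s
9–15 s: 9 × 6 = 54 cm/s
15–20 s: -5 × 5 = -25 cm/s
20–26 s: -2 × 6 = -12 cm/s
Δv = 29 cm/s, so v(26) = -9 + (29) = 20 cm/s.

20 cm/s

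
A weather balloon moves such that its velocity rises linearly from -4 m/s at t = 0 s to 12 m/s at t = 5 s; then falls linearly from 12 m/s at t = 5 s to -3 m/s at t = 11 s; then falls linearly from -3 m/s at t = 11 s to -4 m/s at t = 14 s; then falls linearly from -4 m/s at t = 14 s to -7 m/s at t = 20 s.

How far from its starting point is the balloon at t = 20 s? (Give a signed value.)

3.5 m

Net displacement equals the area under the velocity-time graph (areas below the axis count negative).
0–5 s: ½(-4 + 12)(5) = 20 m
5–11 s: ½(12 + -3)(6) = 27 m
11–14 s: ½(-3 + -4)(3) = -10.5 m
14–20 s: ½(-4 + -7)(6) = -33 m
Net displacement = 3.5 m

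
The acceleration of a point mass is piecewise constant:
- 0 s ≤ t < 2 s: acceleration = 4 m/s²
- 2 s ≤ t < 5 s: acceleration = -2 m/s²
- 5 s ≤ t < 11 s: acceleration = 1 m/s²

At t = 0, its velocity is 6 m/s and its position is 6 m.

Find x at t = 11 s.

125 m

On each constant-a segment, Δv = aΔt and Δx = v₀Δt + ½aΔt²; chain segment to segment.
0–2 s: v starts 6 m/s; Δx = 6·2 + ½·4·2² = 20 m; v ends 14 m/s.
2–5 s: v starts 14 m/s; Δx = 14·3 + ½·-2·3² = 33 m; v ends 8 m/s.
5–11 s: v starts 8 m/s; Δx = 8·6 + ½·1·6² = 66 m; v ends 14 m/s.
x(11) = 6 + Σ Δx = 125 m.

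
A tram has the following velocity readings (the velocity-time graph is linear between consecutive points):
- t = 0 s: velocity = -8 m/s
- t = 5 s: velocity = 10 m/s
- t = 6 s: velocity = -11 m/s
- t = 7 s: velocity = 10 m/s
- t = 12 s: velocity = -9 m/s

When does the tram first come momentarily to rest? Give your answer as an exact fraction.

v changes sign on 0–5 s (from -8 to 10); the graph is linear there, so v = 0 at t = 0 + (8)·(5 − 0)/(10 − -8) = 20/9 s.

t = 20/9 s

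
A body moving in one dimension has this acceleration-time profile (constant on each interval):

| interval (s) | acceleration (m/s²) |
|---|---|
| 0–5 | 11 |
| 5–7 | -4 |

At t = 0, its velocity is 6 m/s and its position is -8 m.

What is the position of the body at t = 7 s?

273.5 m

On each constant-a segment, Δv = aΔt and Δx = v₀Δt + ½aΔt²; chain segment to segment.
0–5 s: v starts 6 m/s; Δx = 6·5 + ½·11·5² = 167.5 m; v ends 61 m/s.
5–7 s: v starts 61 m/s; Δx = 61·2 + ½·-4·2² = 114 m; v ends 53 m/s.
x(7) = -8 + Σ Δx = 273.5 m.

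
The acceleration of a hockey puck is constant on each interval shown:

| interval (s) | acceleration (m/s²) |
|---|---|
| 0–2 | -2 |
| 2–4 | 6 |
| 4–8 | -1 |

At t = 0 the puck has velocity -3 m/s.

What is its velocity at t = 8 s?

1 m/s

Δv equals the area under the a-t graph; then v = v₀ + Δv.
0–2 s: -2 × 2 = -4 m/s
2–4 s: 6 × 2 = 12 m/s
4–8 s: -1 × 4 = -4 m/s
Δv = 4 m/s, so v(8) = -3 + (4) = 1 m/s.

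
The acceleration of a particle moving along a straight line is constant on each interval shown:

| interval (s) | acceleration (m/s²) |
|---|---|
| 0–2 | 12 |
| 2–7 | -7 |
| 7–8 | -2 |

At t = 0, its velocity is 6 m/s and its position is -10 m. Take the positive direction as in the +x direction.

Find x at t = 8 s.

On each constant-a segment, Δv = aΔt and Δx = v₀Δt + ½aΔt²; chain segment to segment.
0–2 s: v starts 6 m/s; Δx = 6·2 + ½·12·2² = 36 m; v ends 30 m/s.
2–7 s: v starts 30 m/s; Δx = 30·5 + ½·-7·5² = 62.5 m; v ends -5 m/s.
7–8 s: v starts -5 m/s; Δx = -5·1 + ½·-2·1² = -6 m; v ends -7 m/s.
x(8) = -10 + Σ Δx = 82.5 m.

82.5 m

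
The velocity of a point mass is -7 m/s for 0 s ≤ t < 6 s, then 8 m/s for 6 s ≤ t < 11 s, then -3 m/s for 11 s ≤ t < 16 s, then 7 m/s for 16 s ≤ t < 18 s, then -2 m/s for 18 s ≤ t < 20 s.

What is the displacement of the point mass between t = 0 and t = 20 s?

Displacement is the signed area under the v-t curve.
0–6 s: -7 × 6 = -42 m
6–11 s: 8 × 5 = 40 m
11–16 s: -3 × 5 = -15 m
16–18 s: 7 × 2 = 14 m
18–20 s: -2 × 2 = -4 m
Net displacement = -7 m

-7 m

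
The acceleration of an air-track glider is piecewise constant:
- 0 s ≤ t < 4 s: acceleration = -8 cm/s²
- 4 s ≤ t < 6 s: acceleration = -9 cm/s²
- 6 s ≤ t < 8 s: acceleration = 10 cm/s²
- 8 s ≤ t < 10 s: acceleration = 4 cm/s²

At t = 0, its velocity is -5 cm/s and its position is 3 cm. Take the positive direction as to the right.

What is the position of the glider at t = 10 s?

-325 cm

On each constant-a segment, Δv = aΔt and Δx = v₀Δt + ½aΔt²; chain segment to segment.
0–4 s: v starts -5 cm/s; Δx = -5·4 + ½·-8·4² = -84 cm; v ends -37 cm/s.
4–6 s: v starts -37 cm/s; Δx = -37·2 + ½·-9·2² = -92 cm; v ends -55 cm/s.
6–8 s: v starts -55 cm/s; Δx = -55·2 + ½·10·2² = -90 cm; v ends -35 cm/s.
8–10 s: v starts -35 cm/s; Δx = -35·2 + ½·4·2² = -62 cm; v ends -27 cm/s.
x(10) = 3 + Σ Δx = -325 cm.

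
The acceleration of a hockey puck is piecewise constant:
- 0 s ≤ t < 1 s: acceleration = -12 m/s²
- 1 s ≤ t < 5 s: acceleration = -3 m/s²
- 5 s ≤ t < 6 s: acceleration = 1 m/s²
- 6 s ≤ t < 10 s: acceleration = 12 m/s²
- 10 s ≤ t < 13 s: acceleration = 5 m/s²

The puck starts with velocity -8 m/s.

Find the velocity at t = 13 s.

32 m/s

Δv equals the area under the a-t graph; then v = v₀ + Δv.
0–1 s: -12 × 1 = -12 m/s
1–5 s: -3 × 4 = -12 m/s
5–6 s: 1 × 1 = 1 m/s
6–10 s: 12 × 4 = 48 m/s
10–13 s: 5 × 3 = 15 m/s
Δv = 40 m/s, so v(13) = -8 + (40) = 32 m/s.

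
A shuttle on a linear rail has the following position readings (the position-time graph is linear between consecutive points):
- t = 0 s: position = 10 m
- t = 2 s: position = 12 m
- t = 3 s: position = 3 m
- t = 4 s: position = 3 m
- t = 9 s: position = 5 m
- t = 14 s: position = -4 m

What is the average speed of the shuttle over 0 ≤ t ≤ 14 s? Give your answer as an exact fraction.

11/7 m/s

Average speed = (total path length)/(elapsed time); on a piecewise-linear x-t graph the path length is Σ|Δx|.
0–2 s: |Δx| = |12 − 10| = 2 m
2–3 s: |Δx| = |3 − 12| = 9 m
3–4 s: |Δx| = |3 − 3| = 0 m
4–9 s: |Δx| = |5 − 3| = 2 m
9–14 s: |Δx| = |-4 − 5| = 9 m
Total path = 22 m; average speed = 22/14 = 11/7 m/s.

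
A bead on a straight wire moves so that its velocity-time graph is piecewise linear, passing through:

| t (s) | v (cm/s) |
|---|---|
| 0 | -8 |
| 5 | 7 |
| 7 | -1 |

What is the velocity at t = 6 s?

On 5–7 s the graph is linear from 7 to -1 cm/s: v(6) = 7 + (-1 − 7)·(6 − 5)/(7 − 5) = 3 cm/s.

3 cm/s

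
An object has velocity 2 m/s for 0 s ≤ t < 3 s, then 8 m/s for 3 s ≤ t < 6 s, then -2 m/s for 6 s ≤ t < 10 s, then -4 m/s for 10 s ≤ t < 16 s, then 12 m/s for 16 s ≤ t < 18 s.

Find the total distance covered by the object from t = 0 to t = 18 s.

86 m

Total distance travelled is ∫|v| dt — sum the magnitudes of each area piece.
0–3 s: |2| × 3 = 6 m
3–6 s: |8| × 3 = 24 m
6–10 s: |-2| × 4 = 8 m
10–16 s: |-4| × 6 = 24 m
16–18 s: |12| × 2 = 24 m
Total distance = 86 m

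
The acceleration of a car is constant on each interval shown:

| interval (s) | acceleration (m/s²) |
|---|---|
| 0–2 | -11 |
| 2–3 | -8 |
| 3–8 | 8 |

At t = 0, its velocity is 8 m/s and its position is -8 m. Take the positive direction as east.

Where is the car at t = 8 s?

-42 m

On each constant-a segment, Δv = aΔt and Δx = v₀Δt + ½aΔt²; chain segment to segment.
0–2 s: v starts 8 m/s; Δx = 8·2 + ½·-11·2² = -6 m; v ends -14 m/s.
2–3 s: v starts -14 m/s; Δx = -14·1 + ½·-8·1² = -18 m; v ends -22 m/s.
3–8 s: v starts -22 m/s; Δx = -22·5 + ½·8·5² = -10 m; v ends 18 m/s.
x(8) = -8 + Σ Δx = -42 m.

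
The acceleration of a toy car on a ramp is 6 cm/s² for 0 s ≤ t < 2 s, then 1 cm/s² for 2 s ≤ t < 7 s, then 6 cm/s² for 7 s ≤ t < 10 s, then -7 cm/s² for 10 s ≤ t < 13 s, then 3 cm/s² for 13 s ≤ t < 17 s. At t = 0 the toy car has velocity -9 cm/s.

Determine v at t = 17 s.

17 cm/s

Δv equals the area under the a-t graph; then v = v₀ + Δv.
0–2 s: 6 × 2 = 12 cm/s
2–7 s: 1 × 5 = 5 cm/s
7–10 s: 6 × 3 = 18 cm/s
10–13 s: -7 × 3 = -21 cm/s
13–17 s: 3 × 4 = 12 cm/s
Δv = 26 cm/s, so v(17) = -9 + (26) = 17 cm/s.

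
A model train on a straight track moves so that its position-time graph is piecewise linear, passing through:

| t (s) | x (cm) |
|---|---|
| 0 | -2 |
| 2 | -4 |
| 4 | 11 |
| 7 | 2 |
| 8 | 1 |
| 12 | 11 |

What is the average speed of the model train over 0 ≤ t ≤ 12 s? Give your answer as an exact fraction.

Average speed = (total path length)/(elapsed time); on a piecewise-linear x-t graph the path length is Σ|Δx|.
0–2 s: |Δx| = |-4 − -2| = 2 cm
2–4 s: |Δx| = |11 − -4| = 15 cm
4–7 s: |Δx| = |2 − 11| = 9 cm
7–8 s: |Δx| = |1 − 2| = 1 cm
8–12 s: |Δx| = |11 − 1| = 10 cm
Total path = 37 cm; average speed = 37/12 = 37/12 cm/s.

37/12 cm/s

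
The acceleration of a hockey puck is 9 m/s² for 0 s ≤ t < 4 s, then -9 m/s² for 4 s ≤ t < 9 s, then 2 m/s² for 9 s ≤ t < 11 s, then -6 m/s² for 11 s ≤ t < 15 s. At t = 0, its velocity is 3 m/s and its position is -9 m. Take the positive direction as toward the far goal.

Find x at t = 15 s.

93.5 m

On each constant-a segment, Δv = aΔt and Δx = v₀Δt + ½aΔt²; chain segment to segment.
0–4 s: v starts 3 m/s; Δx = 3·4 + ½·9·4² = 84 m; v ends 39 m/s.
4–9 s: v starts 39 m/s; Δx = 39·5 + ½·-9·5² = 82.5 m; v ends -6 m/s.
9–11 s: v starts -6 m/s; Δx = -6·2 + ½·2·2² = -8 m; v ends -2 m/s.
11–15 s: v starts -2 m/s; Δx = -2·4 + ½·-6·4² = -56 m; v ends -26 m/s.
x(15) = -9 + Σ Δx = 93.5 m.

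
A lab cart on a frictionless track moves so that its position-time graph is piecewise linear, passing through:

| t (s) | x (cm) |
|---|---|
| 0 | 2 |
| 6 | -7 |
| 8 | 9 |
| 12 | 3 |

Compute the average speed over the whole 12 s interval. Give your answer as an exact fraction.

31/12 cm/s

Average speed = (total path length)/(elapsed time); on a piecewise-linear x-t graph the path length is Σ|Δx|.
0–6 s: |Δx| = |-7 − 2| = 9 cm
6–8 s: |Δx| = |9 − -7| = 16 cm
8–12 s: |Δx| = |3 − 9| = 6 cm
Total path = 31 cm; average speed = 31/12 = 31/12 cm/s.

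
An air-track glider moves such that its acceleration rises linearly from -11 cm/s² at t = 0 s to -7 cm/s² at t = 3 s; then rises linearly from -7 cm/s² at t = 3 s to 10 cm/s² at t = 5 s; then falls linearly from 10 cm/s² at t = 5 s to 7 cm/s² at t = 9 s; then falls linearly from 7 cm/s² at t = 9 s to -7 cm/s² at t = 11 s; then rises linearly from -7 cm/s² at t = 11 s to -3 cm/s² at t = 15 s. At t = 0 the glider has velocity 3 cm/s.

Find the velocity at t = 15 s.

Δv equals the area under the a-t graph; then v = v₀ + Δv.
0–3 s: ½(-11 + -7)(3) = -27 cm/s
3–5 s: ½(-7 + 10)(2) = 3 cm/s
5–9 s: ½(10 + 7)(4) = 34 cm/s
9–11 s: ½(7 + -7)(2) = 0 cm/s
11–15 s: ½(-7 + -3)(4) = -20 cm/s
Δv = -10 cm/s, so v(15) = 3 + (-10) = -7 cm/s.

-7 cm/s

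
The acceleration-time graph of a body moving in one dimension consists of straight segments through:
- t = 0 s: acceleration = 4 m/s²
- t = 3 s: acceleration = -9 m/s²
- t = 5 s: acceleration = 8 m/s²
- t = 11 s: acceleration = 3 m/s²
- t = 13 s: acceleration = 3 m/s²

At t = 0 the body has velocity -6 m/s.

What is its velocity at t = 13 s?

Δv equals the area under the a-t graph; then v = v₀ + Δv.
0–3 s: ½(4 + -9)(3) = -7.5 m/s
3–5 s: ½(-9 + 8)(2) = -1 m/s
5–11 s: ½(8 + 3)(6) = 33 m/s
11–13 s: 3 × 2 = 6 m/s
Δv = 30.5 m/s, so v(13) = -6 + (30.5) = 24.5 m/s.

24.5 m/s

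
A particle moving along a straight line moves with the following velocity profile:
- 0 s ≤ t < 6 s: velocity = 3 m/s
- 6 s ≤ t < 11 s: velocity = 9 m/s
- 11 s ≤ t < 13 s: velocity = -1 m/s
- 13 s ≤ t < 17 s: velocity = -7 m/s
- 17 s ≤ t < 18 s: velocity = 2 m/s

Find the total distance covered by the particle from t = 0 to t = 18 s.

95 m

Total distance travelled is ∫|v| dt — sum the magnitudes of each area piece.
0–6 s: |3| × 6 = 18 m
6–11 s: |9| × 5 = 45 m
11–13 s: |-1| × 2 = 2 m
13–17 s: |-7| × 4 = 28 m
17–18 s: |2| × 1 = 2 m
Total distance = 95 m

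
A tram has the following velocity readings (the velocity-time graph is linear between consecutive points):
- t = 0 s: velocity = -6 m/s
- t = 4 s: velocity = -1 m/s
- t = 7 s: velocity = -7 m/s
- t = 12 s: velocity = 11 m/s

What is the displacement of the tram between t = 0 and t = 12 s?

-16 m

Displacement is the signed area under the v-t curve.
0–4 s: ½(-6 + -1)(4) = -14 m
4–7 s: ½(-1 + -7)(3) = -12 m
7–12 s: ½(-7 + 11)(5) = 10 m
Net displacement = -16 m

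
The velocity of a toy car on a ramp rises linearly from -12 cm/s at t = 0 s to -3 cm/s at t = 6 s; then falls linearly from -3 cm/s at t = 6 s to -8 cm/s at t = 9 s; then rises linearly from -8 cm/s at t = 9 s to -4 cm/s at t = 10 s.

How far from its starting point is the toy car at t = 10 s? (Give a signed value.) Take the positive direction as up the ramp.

-67.5 cm

Net displacement equals the area under the velocity-time graph (areas below the axis count negative).
0–6 s: ½(-12 + -3)(6) = -45 cm
6–9 s: ½(-3 + -8)(3) = -16.5 cm
9–10 s: ½(-8 + -4)(1) = -6 cm
Net displacement = -67.5 cm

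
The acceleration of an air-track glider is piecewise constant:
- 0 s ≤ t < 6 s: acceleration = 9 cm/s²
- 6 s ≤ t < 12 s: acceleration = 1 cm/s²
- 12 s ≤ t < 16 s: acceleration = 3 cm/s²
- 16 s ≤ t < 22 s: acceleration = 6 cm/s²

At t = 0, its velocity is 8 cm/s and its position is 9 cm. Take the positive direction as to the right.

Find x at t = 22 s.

On each constant-a segment, Δv = aΔt and Δx = v₀Δt + ½aΔt²; chain segment to segment.
0–6 s: v starts 8 cm/s; Δx = 8·6 + ½·9·6² = 210 cm; v ends 62 cm/s.
6–12 s: v starts 62 cm/s; Δx = 62·6 + ½·1·6² = 390 cm; v ends 68 cm/s.
12–16 s: v starts 68 cm/s; Δx = 68·4 + ½·3·4² = 296 cm; v ends 80 cm/s.
16–22 s: v starts 80 cm/s; Δx = 80·6 + ½·6·6² = 588 cm; v ends 116 cm/s.
x(22) = 9 + Σ Δx = 1493 cm.

1493 cm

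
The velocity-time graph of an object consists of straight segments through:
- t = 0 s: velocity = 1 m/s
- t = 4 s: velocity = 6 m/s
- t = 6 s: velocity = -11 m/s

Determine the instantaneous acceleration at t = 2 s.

1.25 m/s²

Acceleration is the slope of the v-t graph on 0–4 s: (6 − 1)/(4 − 0) = 1.25 m/s².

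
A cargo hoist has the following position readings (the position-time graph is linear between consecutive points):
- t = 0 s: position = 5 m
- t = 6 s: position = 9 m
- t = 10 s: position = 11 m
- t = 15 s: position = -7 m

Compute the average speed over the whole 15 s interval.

1.6 m/s

Average speed = (total path length)/(elapsed time); on a piecewise-linear x-t graph the path length is Σ|Δx|.
0–6 s: |Δx| = |9 − 5| = 4 m
6–10 s: |Δx| = |11 − 9| = 2 m
10–15 s: |Δx| = |-7 − 11| = 18 m
Total path = 24 m; average speed = 24/15 = 1.6 m/s.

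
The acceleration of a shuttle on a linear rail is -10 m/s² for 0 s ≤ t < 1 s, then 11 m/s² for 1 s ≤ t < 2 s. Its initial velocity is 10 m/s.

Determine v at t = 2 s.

Δv equals the area under the a-t graph; then v = v₀ + Δv.
0–1 s: -10 × 1 = -10 m/s
1–2 s: 11 × 1 = 11 m/s
Δv = 1 m/s, so v(2) = 10 + (1) = 11 m/s.

11 m/s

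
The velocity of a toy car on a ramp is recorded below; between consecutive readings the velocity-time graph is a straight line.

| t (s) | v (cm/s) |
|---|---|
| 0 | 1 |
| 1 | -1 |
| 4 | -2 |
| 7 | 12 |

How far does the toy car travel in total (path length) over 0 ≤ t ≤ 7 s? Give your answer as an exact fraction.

146/7 cm

Total distance travelled is ∫|v| dt — sum the magnitudes of each area piece.
0–1 s: v = 0 at t = 0.5 s; triangle areas 0.25 + 0.25 = 0.5 cm
1–4 s: |½(-1 + -2)(3)| = 4.5 cm
4–7 s: v = 0 at t = 31/7 s; triangle areas 3/7 + 108/7 = 111/7 cm
Total distance = 146/7 cm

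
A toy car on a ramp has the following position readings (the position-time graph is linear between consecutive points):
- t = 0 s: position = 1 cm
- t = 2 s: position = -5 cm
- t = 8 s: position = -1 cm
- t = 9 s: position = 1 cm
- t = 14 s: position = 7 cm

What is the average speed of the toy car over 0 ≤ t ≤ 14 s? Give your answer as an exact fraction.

9/7 cm/s

Average speed = (total path length)/(elapsed time); on a piecewise-linear x-t graph the path length is Σ|Δx|.
0–2 s: |Δx| = |-5 − 1| = 6 cm
2–8 s: |Δx| = |-1 − -5| = 4 cm
8–9 s: |Δx| = |1 − -1| = 2 cm
9–14 s: |Δx| = |7 − 1| = 6 cm
Total path = 18 cm; average speed = 18/14 = 9/7 cm/s.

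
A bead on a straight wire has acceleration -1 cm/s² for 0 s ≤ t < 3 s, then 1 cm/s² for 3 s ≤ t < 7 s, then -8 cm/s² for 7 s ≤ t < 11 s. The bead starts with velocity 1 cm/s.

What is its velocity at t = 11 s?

-30 cm/s

Δv equals the area under the a-t graph; then v = v₀ + Δv.
0–3 s: -1 × 3 = -3 cm/s
3–7 s: 1 × 4 = 4 cm/s
7–11 s: -8 × 4 = -32 cm/s
Δv = -31 cm/s, so v(11) = 1 + (-31) = -30 cm/s.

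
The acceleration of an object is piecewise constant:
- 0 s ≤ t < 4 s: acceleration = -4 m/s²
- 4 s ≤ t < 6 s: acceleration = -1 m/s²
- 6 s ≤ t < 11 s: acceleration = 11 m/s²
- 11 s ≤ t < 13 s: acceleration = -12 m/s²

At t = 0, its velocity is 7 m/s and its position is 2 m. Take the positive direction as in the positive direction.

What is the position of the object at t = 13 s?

124.5 m

On each constant-a segment, Δv = aΔt and Δx = v₀Δt + ½aΔt²; chain segment to segment.
0–4 s: v starts 7 m/s; Δx = 7·4 + ½·-4·4² = -4 m; v ends -9 m/s.
4–6 s: v starts -9 m/s; Δx = -9·2 + ½·-1·2² = -20 m; v ends -11 m/s.
6–11 s: v starts -11 m/s; Δx = -11·5 + ½·11·5² = 82.5 m; v ends 44 m/s.
11–13 s: v starts 44 m/s; Δx = 44·2 + ½·-12·2² = 64 m; v ends 20 m/s.
x(13) = 2 + Σ Δx = 124.5 m.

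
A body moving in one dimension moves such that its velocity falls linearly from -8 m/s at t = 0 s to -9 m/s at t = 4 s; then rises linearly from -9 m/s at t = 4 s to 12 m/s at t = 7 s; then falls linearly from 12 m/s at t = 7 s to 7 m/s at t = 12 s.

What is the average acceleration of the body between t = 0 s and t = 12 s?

1.25 m/s²

Average acceleration = Δv/Δt = (7 − -8)/(12 − 0) = 1.25 m/s².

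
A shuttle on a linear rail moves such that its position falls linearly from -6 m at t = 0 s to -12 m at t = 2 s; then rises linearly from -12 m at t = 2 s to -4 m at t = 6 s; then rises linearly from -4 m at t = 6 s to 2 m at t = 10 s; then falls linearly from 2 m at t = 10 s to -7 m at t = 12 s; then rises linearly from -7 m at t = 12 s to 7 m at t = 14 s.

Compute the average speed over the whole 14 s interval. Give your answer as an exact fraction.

43/14 m/s

Average speed = (total path length)/(elapsed time); on a piecewise-linear x-t graph the path length is Σ|Δx|.
0–2 s: |Δx| = |-12 − -6| = 6 m
2–6 s: |Δx| = |-4 − -12| = 8 m
6–10 s: |Δx| = |2 − -4| = 6 m
10–12 s: |Δx| = |-7 − 2| = 9 m
12–14 s: |Δx| = |7 − -7| = 14 m
Total path = 43 m; average speed = 43/14 = 43/14 m/s.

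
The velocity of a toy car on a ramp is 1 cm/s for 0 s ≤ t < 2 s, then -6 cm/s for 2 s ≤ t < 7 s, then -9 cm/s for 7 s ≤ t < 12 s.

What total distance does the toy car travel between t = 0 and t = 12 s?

77 cm

Distance (not displacement) is the total path length: add the absolute areas under v-t.
0–2 s: |1| × 2 = 2 cm
2–7 s: |-6| × 5 = 30 cm
7–12 s: |-9| × 5 = 45 cm
Total distance = 77 cm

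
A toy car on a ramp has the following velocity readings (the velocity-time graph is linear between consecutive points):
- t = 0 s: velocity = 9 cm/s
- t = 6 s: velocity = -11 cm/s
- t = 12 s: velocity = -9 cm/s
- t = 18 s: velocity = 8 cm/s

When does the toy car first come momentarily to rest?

t = 2.7 s

v changes sign on 0–6 s (from 9 to -11); the graph is linear there, so v = 0 at t = 0 + (-9)·(6 − 0)/(-11 − 9) = 2.7 s.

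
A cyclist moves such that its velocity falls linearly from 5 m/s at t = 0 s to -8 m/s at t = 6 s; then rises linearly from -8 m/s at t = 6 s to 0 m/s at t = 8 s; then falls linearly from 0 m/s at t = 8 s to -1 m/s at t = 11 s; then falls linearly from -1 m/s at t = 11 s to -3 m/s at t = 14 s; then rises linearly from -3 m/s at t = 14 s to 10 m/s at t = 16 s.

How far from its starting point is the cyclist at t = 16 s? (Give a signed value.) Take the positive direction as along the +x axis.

Displacement is the signed area under the v-t curve.
0–6 s: ½(5 + -8)(6) = -9 m
6–8 s: ½(-8 + 0)(2) = -8 m
8–11 s: ½(0 + -1)(3) = -1.5 m
11–14 s: ½(-1 + -3)(3) = -6 m
14–16 s: ½(-3 + 10)(2) = 7 m
Net displacement = -17.5 m

-17.5 m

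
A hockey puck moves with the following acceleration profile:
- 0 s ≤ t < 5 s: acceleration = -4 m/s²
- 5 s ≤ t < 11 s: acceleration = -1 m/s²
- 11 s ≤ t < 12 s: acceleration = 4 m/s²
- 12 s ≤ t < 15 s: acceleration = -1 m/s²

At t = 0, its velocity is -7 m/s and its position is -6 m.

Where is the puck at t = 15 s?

-393.5 m

On each constant-a segment, Δv = aΔt and Δx = v₀Δt + ½aΔt²; chain segment to segment.
0–5 s: v starts -7 m/s; Δx = -7·5 + ½·-4·5² = -85 m; v ends -27 m/s.
5–11 s: v starts -27 m/s; Δx = -27·6 + ½·-1·6² = -180 m; v ends -33 m/s.
11–12 s: v starts -33 m/s; Δx = -33·1 + ½·4·1² = -31 m; v ends -29 m/s.
12–15 s: v starts -29 m/s; Δx = -29·3 + ½·-1·3² = -91.5 m; v ends -32 m/s.
x(15) = -6 + Σ Δx = -393.5 m.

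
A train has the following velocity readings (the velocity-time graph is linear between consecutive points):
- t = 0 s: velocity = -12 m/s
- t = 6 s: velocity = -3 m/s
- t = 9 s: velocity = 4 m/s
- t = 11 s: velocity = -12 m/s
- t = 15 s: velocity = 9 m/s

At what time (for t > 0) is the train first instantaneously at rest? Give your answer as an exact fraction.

t = 51/7 s

v changes sign on 6–9 s (from -3 to 4); the graph is linear there, so v = 0 at t = 6 + (3)·(9 − 6)/(4 − -3) = 51/7 s.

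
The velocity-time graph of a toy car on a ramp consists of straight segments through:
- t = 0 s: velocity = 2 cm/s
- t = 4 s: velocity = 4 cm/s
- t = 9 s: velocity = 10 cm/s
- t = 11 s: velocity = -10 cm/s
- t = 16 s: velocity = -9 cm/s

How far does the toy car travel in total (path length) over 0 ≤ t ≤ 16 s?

Distance (not displacement) is the total path length: add the absolute areas under v-t.
0–4 s: |½(2 + 4)(4)| = 12 cm
4–9 s: |½(4 + 10)(5)| = 35 cm
9–11 s: v = 0 at t = 10 s; triangle areas 5 + 5 = 10 cm
11–16 s: |½(-10 + -9)(5)| = 47.5 cm
Total distance = 104.5 cm

104.5 cm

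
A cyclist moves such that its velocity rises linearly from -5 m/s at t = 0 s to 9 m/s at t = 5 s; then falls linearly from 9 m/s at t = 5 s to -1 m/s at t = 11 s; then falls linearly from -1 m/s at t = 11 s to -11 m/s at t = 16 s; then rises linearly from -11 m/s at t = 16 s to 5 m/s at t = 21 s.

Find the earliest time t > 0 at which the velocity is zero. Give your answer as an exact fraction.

t = 25/14 s

v changes sign on 0–5 s (from -5 to 9); the graph is linear there, so v = 0 at t = 0 + (5)·(5 − 0)/(9 − -5) = 25/14 s.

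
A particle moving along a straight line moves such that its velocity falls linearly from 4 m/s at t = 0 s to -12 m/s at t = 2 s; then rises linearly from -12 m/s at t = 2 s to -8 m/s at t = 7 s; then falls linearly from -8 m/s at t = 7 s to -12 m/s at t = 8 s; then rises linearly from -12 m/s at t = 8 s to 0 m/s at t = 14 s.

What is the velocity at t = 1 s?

On 0–2 s the graph is linear from 4 to -12 m/s: v(1) = 4 + (-12 − 4)·(1 − 0)/(2 − 0) = -4 m/s.

-4 m/s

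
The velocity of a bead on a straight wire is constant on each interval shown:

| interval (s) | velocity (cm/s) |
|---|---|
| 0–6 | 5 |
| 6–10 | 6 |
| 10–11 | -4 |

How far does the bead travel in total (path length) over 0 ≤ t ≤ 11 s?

Distance (not displacement) is the total path length: add the absolute areas under v-t.
0–6 s: |5| × 6 = 30 cm
6–10 s: |6| × 4 = 24 cm
10–11 s: |-4| × 1 = 4 cm
Total distance = 58 cm

58 cm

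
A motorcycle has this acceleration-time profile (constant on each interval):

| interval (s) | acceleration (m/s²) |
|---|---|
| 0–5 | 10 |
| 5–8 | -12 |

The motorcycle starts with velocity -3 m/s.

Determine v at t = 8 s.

11 m/s

Δv equals the area under the a-t graph; then v = v₀ + Δv.
0–5 s: 10 × 5 = 50 m/s
5–8 s: -12 × 3 = -36 m/s
Δv = 14 m/s, so v(8) = -3 + (14) = 11 m/s.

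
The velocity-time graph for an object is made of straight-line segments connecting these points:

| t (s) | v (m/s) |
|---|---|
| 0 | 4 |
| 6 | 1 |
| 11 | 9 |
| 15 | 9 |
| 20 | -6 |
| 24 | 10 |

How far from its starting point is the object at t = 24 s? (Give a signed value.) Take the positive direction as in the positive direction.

91.5 m

Displacement is the signed area under the v-t curve.
0–6 s: ½(4 + 1)(6) = 15 m
6–11 s: ½(1 + 9)(5) = 25 m
11–15 s: 9 × 4 = 36 m
15–20 s: ½(9 + -6)(5) = 7.5 m
20–24 s: ½(-6 + 10)(4) = 8 m
Net displacement = 91.5 m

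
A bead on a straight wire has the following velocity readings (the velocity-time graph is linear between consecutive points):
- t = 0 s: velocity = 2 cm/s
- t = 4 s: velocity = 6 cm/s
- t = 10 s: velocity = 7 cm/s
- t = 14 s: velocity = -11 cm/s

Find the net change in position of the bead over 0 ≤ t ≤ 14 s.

Net displacement equals the area under the velocity-time graph (areas below the axis count negative).
0–4 s: ½(2 + 6)(4) = 16 cm
4–10 s: ½(6 + 7)(6) = 39 cm
10–14 s: ½(7 + -11)(4) = -8 cm
Net displacement = 47 cm

47 cm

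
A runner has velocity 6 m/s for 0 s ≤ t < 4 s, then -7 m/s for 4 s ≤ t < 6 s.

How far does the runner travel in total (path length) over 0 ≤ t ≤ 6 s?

Distance (not displacement) is the total path length: add the absolute areas under v-t.
0–4 s: |6| × 4 = 24 m
4–6 s: |-7| × 2 = 14 m
Total distance = 38 m

38 m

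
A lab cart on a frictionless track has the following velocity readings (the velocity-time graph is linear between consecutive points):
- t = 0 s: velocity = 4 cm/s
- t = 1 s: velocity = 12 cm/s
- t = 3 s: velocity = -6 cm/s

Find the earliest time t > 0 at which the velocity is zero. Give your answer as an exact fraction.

v changes sign on 1–3 s (from 12 to -6); the graph is linear there, so v = 0 at t = 1 + (-12)·(3 − 1)/(-6 − 12) = 7/3 s.

t = 7/3 s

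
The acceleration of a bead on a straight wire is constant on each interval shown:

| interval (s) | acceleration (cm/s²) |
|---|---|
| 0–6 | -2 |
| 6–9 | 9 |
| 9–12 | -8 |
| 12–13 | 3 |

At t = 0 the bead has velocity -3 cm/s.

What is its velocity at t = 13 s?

Δv equals the area under the a-t graph; then v = v₀ + Δv.
0–6 s: -2 × 6 = -12 cm/s
6–9 s: 9 × 3 = 27 cm/s
9–12 s: -8 × 3 = -24 cm/s
12–13 s: 3 × 1 = 3 cm/s
Δv = -6 cm/s, so v(13) = -3 + (-6) = -9 cm/s.

-9 cm/s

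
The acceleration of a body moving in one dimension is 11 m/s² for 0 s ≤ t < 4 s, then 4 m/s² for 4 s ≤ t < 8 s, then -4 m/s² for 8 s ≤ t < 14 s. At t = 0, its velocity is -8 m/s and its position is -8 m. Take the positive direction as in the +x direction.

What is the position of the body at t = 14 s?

464 m

On each constant-a segment, Δv = aΔt and Δx = v₀Δt + ½aΔt²; chain segment to segment.
0–4 s: v starts -8 m/s; Δx = -8·4 + ½·11·4² = 56 m; v ends 36 m/s.
4–8 s: v starts 36 m/s; Δx = 36·4 + ½·4·4² = 176 m; v ends 52 m/s.
8–14 s: v starts 52 m/s; Δx = 52·6 + ½·-4·6² = 240 m; v ends 28 m/s.
x(14) = -8 + Σ Δx = 464 m.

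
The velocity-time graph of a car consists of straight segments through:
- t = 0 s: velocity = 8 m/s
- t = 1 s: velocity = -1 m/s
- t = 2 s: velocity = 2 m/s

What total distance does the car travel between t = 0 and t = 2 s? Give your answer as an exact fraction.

40/9 m

Distance (not displacement) is the total path length: add the absolute areas under v-t.
0–1 s: v = 0 at t = 8/9 s; triangle areas 32/9 + 1/18 = 65/18 m
1–2 s: v = 0 at t = 4/3 s; triangle areas 1/6 + 2/3 = 5/6 m
Total distance = 40/9 m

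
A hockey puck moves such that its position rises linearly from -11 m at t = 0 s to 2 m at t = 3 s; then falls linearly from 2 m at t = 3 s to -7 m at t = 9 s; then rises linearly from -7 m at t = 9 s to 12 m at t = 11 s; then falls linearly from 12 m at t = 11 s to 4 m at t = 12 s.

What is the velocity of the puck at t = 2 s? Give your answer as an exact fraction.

Velocity is the slope of the x-t graph on 0–3 s: (2 − -11)/(3 − 0) = 13/3 m/s.

13/3 m/s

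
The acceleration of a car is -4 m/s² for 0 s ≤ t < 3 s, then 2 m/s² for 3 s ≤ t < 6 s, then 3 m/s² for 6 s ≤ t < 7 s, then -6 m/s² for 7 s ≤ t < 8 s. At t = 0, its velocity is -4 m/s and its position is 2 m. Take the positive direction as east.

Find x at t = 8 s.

On each constant-a segment, Δv = aΔt and Δx = v₀Δt + ½aΔt²; chain segment to segment.
0–3 s: v starts -4 m/s; Δx = -4·3 + ½·-4·3² = -30 m; v ends -16 m/s.
3–6 s: v starts -16 m/s; Δx = -16·3 + ½·2·3² = -39 m; v ends -10 m/s.
6–7 s: v starts -10 m/s; Δx = -10·1 + ½·3·1² = -8.5 m; v ends -7 m/s.
7–8 s: v starts -7 m/s; Δx = -7·1 + ½·-6·1² = -10 m; v ends -13 m/s.
x(8) = 2 + Σ Δx = -85.5 m.

-85.5 m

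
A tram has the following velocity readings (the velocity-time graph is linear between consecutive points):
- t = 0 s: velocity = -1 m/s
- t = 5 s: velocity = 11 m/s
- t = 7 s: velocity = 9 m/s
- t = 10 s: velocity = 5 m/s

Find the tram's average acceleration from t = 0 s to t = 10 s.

Average acceleration = Δv/Δt = (5 − -1)/(10 − 0) = 0.6 m/s².

0.6 m/s²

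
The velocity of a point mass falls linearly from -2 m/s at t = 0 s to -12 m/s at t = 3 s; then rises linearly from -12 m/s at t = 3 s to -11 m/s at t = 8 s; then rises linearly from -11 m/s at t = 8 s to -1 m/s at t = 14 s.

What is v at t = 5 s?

-11.6 m/s

On 3–8 s the graph is linear from -12 to -11 m/s: v(5) = -12 + (-11 − -12)·(5 − 3)/(8 − 3) = -11.6 m/s.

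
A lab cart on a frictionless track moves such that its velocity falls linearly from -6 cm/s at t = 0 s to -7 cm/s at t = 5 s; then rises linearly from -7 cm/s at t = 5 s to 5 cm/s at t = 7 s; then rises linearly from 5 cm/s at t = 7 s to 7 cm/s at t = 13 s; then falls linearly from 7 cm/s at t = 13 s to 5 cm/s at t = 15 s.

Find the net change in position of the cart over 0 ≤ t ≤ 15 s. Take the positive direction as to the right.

13.5 cm

Displacement is the signed area under the v-t curve.
0–5 s: ½(-6 + -7)(5) = -32.5 cm
5–7 s: ½(-7 + 5)(2) = -2 cm
7–13 s: ½(5 + 7)(6) = 36 cm
13–15 s: ½(7 + 5)(2) = 12 cm
Net displacement = 13.5 cm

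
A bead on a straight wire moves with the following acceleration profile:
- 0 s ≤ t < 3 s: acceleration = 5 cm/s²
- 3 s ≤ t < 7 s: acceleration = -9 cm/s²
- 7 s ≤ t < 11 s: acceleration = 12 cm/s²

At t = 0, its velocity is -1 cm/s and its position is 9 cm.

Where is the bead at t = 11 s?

20.5 cm

On each constant-a segment, Δv = aΔt and Δx = v₀Δt + ½aΔt²; chain segment to segment.
0–3 s: v starts -1 cm/s; Δx = -1·3 + ½·5·3² = 19.5 cm; v ends 14 cm/s.
3–7 s: v starts 14 cm/s; Δx = 14·4 + ½·-9·4² = -16 cm; v ends -22 cm/s.
7–11 s: v starts -22 cm/s; Δx = -22·4 + ½·12·4² = 8 cm; v ends 26 cm/s.
x(11) = 9 + Σ Δx = 20.5 cm.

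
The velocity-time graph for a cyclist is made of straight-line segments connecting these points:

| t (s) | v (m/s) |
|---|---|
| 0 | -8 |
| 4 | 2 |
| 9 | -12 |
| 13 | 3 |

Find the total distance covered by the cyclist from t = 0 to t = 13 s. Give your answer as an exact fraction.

Total distance travelled is ∫|v| dt — sum the magnitudes of each area piece.
0–4 s: v = 0 at t = 3.2 s; triangle areas 12.8 + 0.8 = 13.6 m
4–9 s: v = 0 at t = 33/7 s; triangle areas 5/7 + 180/7 = 185/7 m
9–13 s: v = 0 at t = 12.2 s; triangle areas 19.2 + 1.2 = 20.4 m
Total distance = 423/7 m

423/7 m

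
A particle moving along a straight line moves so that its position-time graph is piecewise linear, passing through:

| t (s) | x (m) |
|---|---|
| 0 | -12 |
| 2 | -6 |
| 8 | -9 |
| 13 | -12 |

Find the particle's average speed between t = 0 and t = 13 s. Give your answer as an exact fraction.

Average speed = (total path length)/(elapsed time); on a piecewise-linear x-t graph the path length is Σ|Δx|.
0–2 s: |Δx| = |-6 − -12| = 6 m
2–8 s: |Δx| = |-9 − -6| = 3 m
8–13 s: |Δx| = |-12 − -9| = 3 m
Total path = 12 m; average speed = 12/13 = 12/13 m/s.

12/13 m/s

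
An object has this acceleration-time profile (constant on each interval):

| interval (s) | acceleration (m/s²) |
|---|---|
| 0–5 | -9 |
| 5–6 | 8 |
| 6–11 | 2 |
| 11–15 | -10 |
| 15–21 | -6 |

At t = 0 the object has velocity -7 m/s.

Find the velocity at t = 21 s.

-110 m/s

Δv equals the area under the a-t graph; then v = v₀ + Δv.
0–5 s: -9 × 5 = -45 m/s
5–6 s: 8 × 1 = 8 m/s
6–11 s: 2 × 5 = 10 m/s
11–15 s: -10 × 4 = -40 m/s
15–21 s: -6 × 6 = -36 m/s
Δv = -103 m/s, so v(21) = -7 + (-103) = -110 m/s.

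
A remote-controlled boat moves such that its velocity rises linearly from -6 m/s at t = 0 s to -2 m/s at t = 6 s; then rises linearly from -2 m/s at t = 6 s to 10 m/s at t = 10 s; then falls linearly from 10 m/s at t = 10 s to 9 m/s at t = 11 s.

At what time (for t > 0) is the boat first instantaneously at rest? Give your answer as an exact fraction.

t = 20/3 s

v changes sign on 6–10 s (from -2 to 10); the graph is linear there, so v = 0 at t = 6 + (2)·(10 − 6)/(10 − -2) = 20/3 s.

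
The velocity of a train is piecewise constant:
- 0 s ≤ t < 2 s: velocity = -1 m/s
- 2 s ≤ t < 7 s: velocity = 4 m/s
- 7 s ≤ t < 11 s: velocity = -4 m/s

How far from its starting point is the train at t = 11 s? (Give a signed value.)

2 m

Net displacement equals the area under the velocity-time graph (areas below the axis count negative).
0–2 s: -1 × 2 = -2 m
2–7 s: 4 × 5 = 20 m
7–11 s: -4 × 4 = -16 m
Net displacement = 2 m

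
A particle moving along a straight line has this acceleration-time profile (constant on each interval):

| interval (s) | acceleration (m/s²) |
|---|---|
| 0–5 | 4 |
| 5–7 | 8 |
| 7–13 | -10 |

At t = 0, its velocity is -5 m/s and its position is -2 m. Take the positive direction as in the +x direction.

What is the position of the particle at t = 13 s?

On each constant-a segment, Δv = aΔt and Δx = v₀Δt + ½aΔt²; chain segment to segment.
0–5 s: v starts -5 m/s; Δx = -5·5 + ½·4·5² = 25 m; v ends 15 m/s.
5–7 s: v starts 15 m/s; Δx = 15·2 + ½·8·2² = 46 m; v ends 31 m/s.
7–13 s: v starts 31 m/s; Δx = 31·6 + ½·-10·6² = 6 m; v ends -29 m/s.
x(13) = -2 + Σ Δx = 75 m.

75 m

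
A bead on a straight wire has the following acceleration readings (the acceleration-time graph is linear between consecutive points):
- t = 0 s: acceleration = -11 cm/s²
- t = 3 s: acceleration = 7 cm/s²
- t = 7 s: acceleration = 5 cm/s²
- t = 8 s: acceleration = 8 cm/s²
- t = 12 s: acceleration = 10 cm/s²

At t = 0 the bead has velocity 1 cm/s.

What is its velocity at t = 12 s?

61.5 cm/s

Δv equals the area under the a-t graph; then v = v₀ + Δv.
0–3 s: ½(-11 + 7)(3) = -6 cm/s
3–7 s: ½(7 + 5)(4) = 24 cm/s
7–8 s: ½(5 + 8)(1) = 6.5 cm/s
8–12 s: ½(8 + 10)(4) = 36 cm/s
Δv = 60.5 cm/s, so v(12) = 1 + (60.5) = 61.5 cm/s.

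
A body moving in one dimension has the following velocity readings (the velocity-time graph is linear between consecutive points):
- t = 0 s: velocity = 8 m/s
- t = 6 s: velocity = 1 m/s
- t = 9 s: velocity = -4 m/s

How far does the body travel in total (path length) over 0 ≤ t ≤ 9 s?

32.1 m

Total distance travelled is ∫|v| dt — sum the magnitudes of each area piece.
0–6 s: |½(8 + 1)(6)| = 27 m
6–9 s: v = 0 at t = 6.6 s; triangle areas 0.3 + 4.8 = 5.1 m
Total distance = 32.1 m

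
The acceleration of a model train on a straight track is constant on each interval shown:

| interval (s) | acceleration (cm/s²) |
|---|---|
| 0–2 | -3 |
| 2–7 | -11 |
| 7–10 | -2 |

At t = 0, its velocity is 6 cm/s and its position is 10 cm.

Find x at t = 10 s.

-295.5 cm

On each constant-a segment, Δv = aΔt and Δx = v₀Δt + ½aΔt²; chain segment to segment.
0–2 s: v starts 6 cm/s; Δx = 6·2 + ½·-3·2² = 6 cm; v ends 0 cm/s.
2–7 s: v starts 0 cm/s; Δx = 0·5 + ½·-11·5² = -137.5 cm; v ends -55 cm/s.
7–10 s: v starts -55 cm/s; Δx = -55·3 + ½·-2·3² = -174 cm; v ends -61 cm/s.
x(10) = 10 + Σ Δx = -295.5 cm.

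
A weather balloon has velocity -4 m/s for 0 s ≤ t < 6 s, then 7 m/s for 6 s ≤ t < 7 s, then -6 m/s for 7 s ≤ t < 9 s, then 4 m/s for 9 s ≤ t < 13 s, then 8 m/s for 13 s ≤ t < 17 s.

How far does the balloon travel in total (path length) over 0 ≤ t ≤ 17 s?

Total distance travelled is ∫|v| dt — sum the magnitudes of each area piece.
0–6 s: |-4| × 6 = 24 m
6–7 s: |7| × 1 = 7 m
7–9 s: |-6| × 2 = 12 m
9–13 s: |4| × 4 = 16 m
13–17 s: |8| × 4 = 32 m
Total distance = 91 m

91 m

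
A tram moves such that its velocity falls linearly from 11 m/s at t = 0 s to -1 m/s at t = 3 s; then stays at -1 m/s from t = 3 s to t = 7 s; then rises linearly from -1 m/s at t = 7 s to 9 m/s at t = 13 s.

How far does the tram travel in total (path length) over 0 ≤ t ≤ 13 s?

43.85 m

Distance (not displacement) is the total path length: add the absolute areas under v-t.
0–3 s: v = 0 at t = 2.75 s; triangle areas 15.125 + 0.125 = 15.25 m
3–7 s: |-1| × 4 = 4 m
7–13 s: v = 0 at t = 7.6 s; triangle areas 0.3 + 24.3 = 24.6 m
Total distance = 43.85 m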